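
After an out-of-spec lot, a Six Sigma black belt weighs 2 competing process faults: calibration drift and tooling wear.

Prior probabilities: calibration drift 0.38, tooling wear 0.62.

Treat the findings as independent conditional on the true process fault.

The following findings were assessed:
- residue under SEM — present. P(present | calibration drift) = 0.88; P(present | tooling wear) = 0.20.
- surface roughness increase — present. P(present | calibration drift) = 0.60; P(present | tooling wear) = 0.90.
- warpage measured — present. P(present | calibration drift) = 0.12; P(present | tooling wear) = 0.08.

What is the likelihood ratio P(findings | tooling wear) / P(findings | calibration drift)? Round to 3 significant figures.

0.227

Joint likelihood of the evidence pattern under each hypothesis:
  tooling wear: 0.20 × 0.90 × 0.08 = 0.0144
  calibration drift: 0.88 × 0.60 × 0.12 = 0.06336
Bayes factor = 0.0144 / 0.06336 ≈ 0.227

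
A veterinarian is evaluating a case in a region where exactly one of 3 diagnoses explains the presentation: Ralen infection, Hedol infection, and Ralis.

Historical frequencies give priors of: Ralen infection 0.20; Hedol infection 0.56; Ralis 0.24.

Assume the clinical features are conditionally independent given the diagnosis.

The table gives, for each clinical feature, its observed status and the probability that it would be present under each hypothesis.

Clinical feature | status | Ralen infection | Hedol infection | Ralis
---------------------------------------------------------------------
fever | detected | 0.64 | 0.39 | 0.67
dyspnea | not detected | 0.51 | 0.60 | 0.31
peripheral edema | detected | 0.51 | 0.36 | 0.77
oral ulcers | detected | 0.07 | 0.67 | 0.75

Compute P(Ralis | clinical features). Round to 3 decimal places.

0.733

Multiply each prior by the joint likelihood of the clinical feature pattern (using 1 − P(present | H) for each absent clinical feature):
  Ralen infection: 0.20 × 0.64 × (1 − 0.51) × 0.51 × 0.07 = 0.0022391
  Hedol infection: 0.56 × 0.39 × (1 − 0.60) × 0.36 × 0.67 = 0.021071
  Ralis: 0.24 × 0.67 × (1 − 0.31) × 0.77 × 0.75 = 0.064075
Marginal likelihood of the evidence = 0.087385.
P(Ralis | evidence) = 0.064075 / 0.087385 ≈ 0.733.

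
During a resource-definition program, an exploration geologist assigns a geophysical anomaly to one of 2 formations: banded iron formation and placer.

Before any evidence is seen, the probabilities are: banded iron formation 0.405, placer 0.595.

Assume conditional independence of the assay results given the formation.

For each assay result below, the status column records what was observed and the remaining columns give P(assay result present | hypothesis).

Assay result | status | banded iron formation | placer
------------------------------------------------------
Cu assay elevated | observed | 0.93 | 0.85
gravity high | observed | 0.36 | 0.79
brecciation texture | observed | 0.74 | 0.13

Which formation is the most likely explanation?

For each hypothesis, the unnormalized posterior weight is prior × product of the assay result likelihoods:
  banded iron formation: 0.405 × 0.93 × 0.36 × 0.74 = 0.10034
  placer: 0.595 × 0.85 × 0.79 × 0.13 = 0.051941
Normalizing constant Z = 0.10034 + 0.051941 = 0.15228.
P(banded iron formation | evidence) ≈ 0.10034 / 0.15228 ≈ 0.659
P(placer | evidence) ≈ 0.051941 / 0.15228 ≈ 0.341
The largest is 0.659, so banded iron formation is most probable.

banded iron formation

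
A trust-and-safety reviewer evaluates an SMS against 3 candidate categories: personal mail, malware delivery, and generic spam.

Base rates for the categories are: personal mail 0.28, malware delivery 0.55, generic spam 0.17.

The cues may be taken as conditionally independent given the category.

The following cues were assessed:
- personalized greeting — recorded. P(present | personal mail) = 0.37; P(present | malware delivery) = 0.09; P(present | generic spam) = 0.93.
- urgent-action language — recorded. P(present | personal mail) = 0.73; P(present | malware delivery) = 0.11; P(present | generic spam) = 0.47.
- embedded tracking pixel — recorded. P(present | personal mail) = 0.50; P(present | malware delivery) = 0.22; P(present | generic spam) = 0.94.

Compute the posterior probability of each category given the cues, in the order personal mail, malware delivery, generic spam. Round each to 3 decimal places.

Multiply each prior by the joint likelihood of the cue pattern:
  personal mail: 0.28 × 0.37 × 0.73 × 0.50 = 0.037814
  malware delivery: 0.55 × 0.09 × 0.11 × 0.22 = 0.0011979
  generic spam: 0.17 × 0.93 × 0.47 × 0.94 = 0.069849
Marginal likelihood of the evidence = 0.10886.
P(personal mail | evidence) = 0.037814 / 0.10886 ≈ 0.347
P(malware delivery | evidence) = 0.0011979 / 0.10886 ≈ 0.011
P(generic spam | evidence) = 0.069849 / 0.10886 ≈ 0.642

0.347, 0.011, 0.642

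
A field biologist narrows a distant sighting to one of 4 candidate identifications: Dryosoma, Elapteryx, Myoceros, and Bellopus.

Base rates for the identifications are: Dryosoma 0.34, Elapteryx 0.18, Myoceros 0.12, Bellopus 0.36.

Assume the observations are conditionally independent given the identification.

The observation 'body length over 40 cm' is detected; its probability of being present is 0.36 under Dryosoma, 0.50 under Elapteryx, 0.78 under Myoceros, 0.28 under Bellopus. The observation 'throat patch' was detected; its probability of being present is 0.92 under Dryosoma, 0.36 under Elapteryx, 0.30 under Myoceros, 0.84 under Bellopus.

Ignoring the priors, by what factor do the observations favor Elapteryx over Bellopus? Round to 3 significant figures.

0.765

The Bayes factor is the ratio of the joint likelihoods of the evidence pattern under the two hypotheses.
  Elapteryx: 0.50 × 0.36 = 0.18
  Bellopus: 0.28 × 0.84 = 0.2352
Bayes factor = 0.18 / 0.2352 ≈ 0.765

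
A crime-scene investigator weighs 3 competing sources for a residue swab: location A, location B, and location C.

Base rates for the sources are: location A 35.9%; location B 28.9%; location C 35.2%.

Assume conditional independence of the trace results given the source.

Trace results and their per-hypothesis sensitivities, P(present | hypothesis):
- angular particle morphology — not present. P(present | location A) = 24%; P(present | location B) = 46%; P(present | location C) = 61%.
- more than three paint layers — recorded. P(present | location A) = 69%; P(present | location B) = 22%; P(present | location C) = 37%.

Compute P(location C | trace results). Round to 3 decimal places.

Multiply each prior by the joint likelihood of the trace result pattern (using 1 − P(present | H) for each absent trace result):
  location A: 0.359 × (1 − 0.24) × 0.69 = 0.18826
  location B: 0.289 × (1 − 0.46) × 0.22 = 0.034333
  location C: 0.352 × (1 − 0.61) × 0.37 = 0.050794
Normalizing constant Z = 0.18826 + 0.034333 + 0.050794 = 0.27339.
P(location C | evidence) = 0.050794 / 0.27339 ≈ 0.186.

0.186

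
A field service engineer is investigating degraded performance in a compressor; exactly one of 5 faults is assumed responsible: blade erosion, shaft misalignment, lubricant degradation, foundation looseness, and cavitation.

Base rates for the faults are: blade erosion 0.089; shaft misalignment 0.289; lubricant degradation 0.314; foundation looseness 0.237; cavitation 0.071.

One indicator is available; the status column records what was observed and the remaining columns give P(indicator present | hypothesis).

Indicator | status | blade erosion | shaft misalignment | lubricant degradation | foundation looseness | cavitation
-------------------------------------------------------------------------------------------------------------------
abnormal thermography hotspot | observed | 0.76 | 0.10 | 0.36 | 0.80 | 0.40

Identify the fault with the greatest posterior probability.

foundation looseness

By Bayes' rule, the unnormalized weight for each hypothesis is prior × likelihood:
  blade erosion: 0.089 × 0.76 = 0.06764
  shaft misalignment: 0.289 × 0.10 = 0.0289
  lubricant degradation: 0.314 × 0.36 = 0.11304
  foundation looseness: 0.237 × 0.80 = 0.1896
  cavitation: 0.071 × 0.40 = 0.0284
The unnormalized weights sum to 0.42758.
P(blade erosion | evidence) ≈ 0.06764 / 0.42758 ≈ 0.158
P(shaft misalignment | evidence) ≈ 0.0289 / 0.42758 ≈ 0.068
P(lubricant degradation | evidence) ≈ 0.11304 / 0.42758 ≈ 0.264
P(foundation looseness | evidence) ≈ 0.1896 / 0.42758 ≈ 0.443
P(cavitation | evidence) ≈ 0.0284 / 0.42758 ≈ 0.066
The largest is 0.443, so foundation looseness is most probable.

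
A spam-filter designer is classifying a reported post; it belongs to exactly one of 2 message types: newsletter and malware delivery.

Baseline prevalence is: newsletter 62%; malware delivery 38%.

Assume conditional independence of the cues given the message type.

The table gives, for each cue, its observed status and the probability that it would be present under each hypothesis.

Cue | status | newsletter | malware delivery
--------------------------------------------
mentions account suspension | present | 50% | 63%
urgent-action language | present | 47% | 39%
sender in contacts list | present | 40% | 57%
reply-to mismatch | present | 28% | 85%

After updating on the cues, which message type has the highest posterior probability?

malware delivery

Multiply each prior by the joint likelihood of the cue pattern:
  newsletter: 0.62 × 0.50 × 0.47 × 0.40 × 0.28 = 0.016318
  malware delivery: 0.38 × 0.63 × 0.39 × 0.57 × 0.85 = 0.045236
The unnormalized weights sum to 0.061554.
P(newsletter | evidence) ≈ 0.016318 / 0.061554 ≈ 0.265
P(malware delivery | evidence) ≈ 0.045236 / 0.061554 ≈ 0.735
The largest is 0.735, so malware delivery is most probable.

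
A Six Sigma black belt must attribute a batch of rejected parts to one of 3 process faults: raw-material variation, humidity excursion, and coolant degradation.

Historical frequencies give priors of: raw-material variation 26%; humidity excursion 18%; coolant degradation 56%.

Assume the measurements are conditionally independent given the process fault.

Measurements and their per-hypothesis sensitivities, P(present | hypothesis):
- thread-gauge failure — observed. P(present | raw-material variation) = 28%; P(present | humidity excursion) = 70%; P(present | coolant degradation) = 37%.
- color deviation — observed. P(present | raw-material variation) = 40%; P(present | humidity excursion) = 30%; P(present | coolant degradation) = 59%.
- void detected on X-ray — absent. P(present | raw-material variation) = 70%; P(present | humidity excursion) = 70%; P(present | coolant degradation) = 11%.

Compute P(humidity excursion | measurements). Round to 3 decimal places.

0.088

For each hypothesis, the unnormalized posterior weight is prior × product of the measurement likelihoods (using 1 − P(present | H) for each absent measurement):
  raw-material variation: 0.26 × 0.28 × 0.40 × (1 − 0.70) = 0.008736
  humidity excursion: 0.18 × 0.70 × 0.30 × (1 − 0.70) = 0.01134
  coolant degradation: 0.56 × 0.37 × 0.59 × (1 − 0.11) = 0.1088
The unnormalized weights sum to 0.12888.
P(humidity excursion | evidence) = 0.01134 / 0.12888 ≈ 0.088.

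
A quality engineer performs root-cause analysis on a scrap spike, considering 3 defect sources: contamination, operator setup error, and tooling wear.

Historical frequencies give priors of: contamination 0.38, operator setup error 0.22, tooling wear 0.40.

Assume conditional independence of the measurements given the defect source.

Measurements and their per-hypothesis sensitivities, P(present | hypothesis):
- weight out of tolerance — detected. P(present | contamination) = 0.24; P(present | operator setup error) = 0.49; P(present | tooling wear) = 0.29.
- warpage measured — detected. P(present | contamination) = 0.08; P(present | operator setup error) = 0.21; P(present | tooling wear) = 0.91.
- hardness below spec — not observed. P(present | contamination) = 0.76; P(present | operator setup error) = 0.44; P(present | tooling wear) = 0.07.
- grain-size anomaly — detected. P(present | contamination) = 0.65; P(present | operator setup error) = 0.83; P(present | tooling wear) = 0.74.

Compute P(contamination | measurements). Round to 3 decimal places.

0.014

For each hypothesis, the unnormalized posterior weight is prior × product of the measurement likelihoods (using 1 − P(present | H) for each absent measurement):
  contamination: 0.38 × 0.24 × 0.08 × (1 − 0.76) × 0.65 = 0.0011382
  operator setup error: 0.22 × 0.49 × 0.21 × (1 − 0.44) × 0.83 = 0.010522
  tooling wear: 0.40 × 0.29 × 0.91 × (1 − 0.07) × 0.74 = 0.072646
Normalizing constant Z = 0.0011382 + 0.010522 + 0.072646 = 0.084307.
P(contamination | evidence) = 0.0011382 / 0.084307 ≈ 0.014.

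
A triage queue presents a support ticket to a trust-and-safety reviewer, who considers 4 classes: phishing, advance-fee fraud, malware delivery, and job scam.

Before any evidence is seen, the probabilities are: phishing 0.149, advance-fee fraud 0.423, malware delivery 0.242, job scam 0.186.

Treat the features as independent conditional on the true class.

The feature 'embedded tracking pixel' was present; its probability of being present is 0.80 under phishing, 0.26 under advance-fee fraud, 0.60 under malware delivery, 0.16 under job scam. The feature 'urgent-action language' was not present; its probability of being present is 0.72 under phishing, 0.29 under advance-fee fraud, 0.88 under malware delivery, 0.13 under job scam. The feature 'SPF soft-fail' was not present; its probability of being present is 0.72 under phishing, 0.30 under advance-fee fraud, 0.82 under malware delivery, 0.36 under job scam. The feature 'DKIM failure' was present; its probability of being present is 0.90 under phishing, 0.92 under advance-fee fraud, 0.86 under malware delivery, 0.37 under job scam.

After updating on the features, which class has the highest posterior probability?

By Bayes' rule with conditional independence, the unnormalized weight for each hypothesis is prior × ∏ likelihoods (using 1 − P(present | H) for each absent feature):
  phishing: 0.149 × 0.80 × (1 − 0.72) × (1 − 0.72) × 0.90 = 0.0084108
  advance-fee fraud: 0.423 × 0.26 × (1 − 0.29) × (1 − 0.30) × 0.92 = 0.050287
  malware delivery: 0.242 × 0.60 × (1 − 0.88) × (1 − 0.82) × 0.86 = 0.0026972
  job scam: 0.186 × 0.16 × (1 − 0.13) × (1 − 0.36) × 0.37 = 0.006131
The unnormalized weights sum to 0.067526.
P(phishing | evidence) ≈ 0.0084108 / 0.067526 ≈ 0.125
P(advance-fee fraud | evidence) ≈ 0.050287 / 0.067526 ≈ 0.745
P(malware delivery | evidence) ≈ 0.0026972 / 0.067526 ≈ 0.040
P(job scam | evidence) ≈ 0.006131 / 0.067526 ≈ 0.091
The largest is 0.745, so advance-fee fraud is most probable.

advance-fee fraud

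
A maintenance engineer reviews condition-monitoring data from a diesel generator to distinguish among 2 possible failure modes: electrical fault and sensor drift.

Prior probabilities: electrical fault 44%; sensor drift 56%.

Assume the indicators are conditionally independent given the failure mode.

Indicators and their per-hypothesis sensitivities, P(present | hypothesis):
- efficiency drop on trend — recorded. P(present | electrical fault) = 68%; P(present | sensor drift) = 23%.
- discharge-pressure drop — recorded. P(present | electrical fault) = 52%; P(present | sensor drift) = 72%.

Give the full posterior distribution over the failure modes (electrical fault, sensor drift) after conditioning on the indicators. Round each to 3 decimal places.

0.627, 0.373

Multiply each prior by the joint likelihood of the indicator pattern:
  electrical fault: 0.44 × 0.68 × 0.52 = 0.15558
  sensor drift: 0.56 × 0.23 × 0.72 = 0.092736
Normalizing constant Z = 0.15558 + 0.092736 = 0.24832.
P(electrical fault | evidence) = 0.15558 / 0.24832 ≈ 0.627
P(sensor drift | evidence) = 0.092736 / 0.24832 ≈ 0.373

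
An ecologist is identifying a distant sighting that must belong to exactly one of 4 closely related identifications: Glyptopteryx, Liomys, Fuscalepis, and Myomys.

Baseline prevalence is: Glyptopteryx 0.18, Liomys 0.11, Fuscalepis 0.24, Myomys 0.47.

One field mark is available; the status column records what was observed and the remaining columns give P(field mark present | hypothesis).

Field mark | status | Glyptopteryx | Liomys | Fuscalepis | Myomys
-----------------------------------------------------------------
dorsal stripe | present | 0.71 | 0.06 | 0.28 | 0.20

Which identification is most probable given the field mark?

By Bayes' rule, the unnormalized weight for each hypothesis is prior × likelihood:
  Glyptopteryx: 0.18 × 0.71 = 0.1278
  Liomys: 0.11 × 0.06 = 0.0066
  Fuscalepis: 0.24 × 0.28 = 0.0672
  Myomys: 0.47 × 0.20 = 0.094
The unnormalized weights sum to 0.2956.
P(Glyptopteryx | evidence) ≈ 0.1278 / 0.2956 ≈ 0.432
P(Liomys | evidence) ≈ 0.0066 / 0.2956 ≈ 0.022
P(Fuscalepis | evidence) ≈ 0.0672 / 0.2956 ≈ 0.227
P(Myomys | evidence) ≈ 0.094 / 0.2956 ≈ 0.318
The largest is 0.432, so Glyptopteryx is most probable.

Glyptopteryx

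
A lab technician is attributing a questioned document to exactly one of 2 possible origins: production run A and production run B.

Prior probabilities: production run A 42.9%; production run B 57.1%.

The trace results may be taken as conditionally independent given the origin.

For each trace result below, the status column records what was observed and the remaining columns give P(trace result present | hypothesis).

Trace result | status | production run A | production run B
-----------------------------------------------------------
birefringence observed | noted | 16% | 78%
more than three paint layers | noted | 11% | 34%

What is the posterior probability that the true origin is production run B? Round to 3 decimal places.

0.953

By Bayes' rule with conditional independence, the unnormalized weight for each hypothesis is prior × ∏ likelihoods:
  production run A: 0.429 × 0.16 × 0.11 = 0.0075504
  production run B: 0.571 × 0.78 × 0.34 = 0.15143
Marginal likelihood of the evidence = 0.15898.
P(production run B | evidence) = 0.15143 / 0.15898 ≈ 0.953.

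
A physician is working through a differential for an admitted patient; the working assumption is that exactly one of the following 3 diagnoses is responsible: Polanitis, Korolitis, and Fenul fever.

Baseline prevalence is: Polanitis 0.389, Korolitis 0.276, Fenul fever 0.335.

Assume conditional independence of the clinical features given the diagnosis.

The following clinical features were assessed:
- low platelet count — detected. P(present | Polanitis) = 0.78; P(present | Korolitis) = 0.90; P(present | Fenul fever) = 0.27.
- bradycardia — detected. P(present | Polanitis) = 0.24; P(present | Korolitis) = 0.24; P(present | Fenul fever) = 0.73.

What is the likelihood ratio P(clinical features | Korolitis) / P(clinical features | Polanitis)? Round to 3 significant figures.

The Bayes factor is the ratio of the joint likelihoods of the clinical feature pattern under the two hypotheses.
  Korolitis: 0.90 × 0.24 = 0.216
  Polanitis: 0.78 × 0.24 = 0.1872
Bayes factor = 0.216 / 0.1872 ≈ 1.15

1.15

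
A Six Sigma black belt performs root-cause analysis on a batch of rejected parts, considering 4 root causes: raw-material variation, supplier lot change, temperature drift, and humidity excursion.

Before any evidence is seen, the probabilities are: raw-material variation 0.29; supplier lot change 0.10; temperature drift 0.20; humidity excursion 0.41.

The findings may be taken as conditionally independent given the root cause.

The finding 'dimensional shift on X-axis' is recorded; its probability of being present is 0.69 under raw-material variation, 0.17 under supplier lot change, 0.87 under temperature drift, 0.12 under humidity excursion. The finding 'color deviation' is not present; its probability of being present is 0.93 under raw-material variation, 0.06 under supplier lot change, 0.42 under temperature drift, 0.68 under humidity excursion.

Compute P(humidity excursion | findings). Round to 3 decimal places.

By Bayes' rule with conditional independence, the unnormalized weight for each hypothesis is prior × ∏ likelihoods (using 1 − P(present | H) for each absent finding):
  raw-material variation: 0.29 × 0.69 × (1 − 0.93) = 0.014007
  supplier lot change: 0.10 × 0.17 × (1 − 0.06) = 0.01598
  temperature drift: 0.20 × 0.87 × (1 − 0.42) = 0.10092
  humidity excursion: 0.41 × 0.12 × (1 − 0.68) = 0.015744
The unnormalized weights sum to 0.14665.
P(humidity excursion | evidence) = 0.015744 / 0.14665 ≈ 0.107.

0.107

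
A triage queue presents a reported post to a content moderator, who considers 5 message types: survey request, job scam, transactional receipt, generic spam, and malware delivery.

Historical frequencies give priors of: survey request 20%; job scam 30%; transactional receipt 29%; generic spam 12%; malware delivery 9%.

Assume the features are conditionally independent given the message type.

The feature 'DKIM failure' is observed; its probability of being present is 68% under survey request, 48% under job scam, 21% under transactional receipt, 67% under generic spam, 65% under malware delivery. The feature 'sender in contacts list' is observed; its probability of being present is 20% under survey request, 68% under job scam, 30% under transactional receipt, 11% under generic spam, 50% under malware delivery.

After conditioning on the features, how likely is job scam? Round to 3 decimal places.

0.540

Multiply each prior by the joint likelihood of the feature pattern:
  survey request: 0.20 × 0.68 × 0.20 = 0.0272
  job scam: 0.30 × 0.48 × 0.68 = 0.09792
  transactional receipt: 0.29 × 0.21 × 0.30 = 0.01827
  generic spam: 0.12 × 0.67 × 0.11 = 0.008844
  malware delivery: 0.09 × 0.65 × 0.50 = 0.02925
Normalizing constant Z = 0.0272 + 0.09792 + 0.01827 + 0.008844 + 0.02925 = 0.18148.
P(job scam | evidence) = 0.09792 / 0.18148 ≈ 0.540.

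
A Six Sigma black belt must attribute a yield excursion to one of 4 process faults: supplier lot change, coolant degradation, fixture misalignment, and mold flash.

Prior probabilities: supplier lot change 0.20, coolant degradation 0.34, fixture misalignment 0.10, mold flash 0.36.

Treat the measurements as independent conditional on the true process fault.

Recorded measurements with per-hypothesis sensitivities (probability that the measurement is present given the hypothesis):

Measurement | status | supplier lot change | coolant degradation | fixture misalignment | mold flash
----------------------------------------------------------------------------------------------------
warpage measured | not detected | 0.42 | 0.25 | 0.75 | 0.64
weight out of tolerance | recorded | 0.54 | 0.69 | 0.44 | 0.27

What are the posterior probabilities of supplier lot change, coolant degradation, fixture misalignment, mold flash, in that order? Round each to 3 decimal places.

0.220, 0.618, 0.039, 0.123

For each hypothesis, the unnormalized posterior weight is prior × product of the measurement likelihoods (using 1 − P(present | H) for each absent measurement):
  supplier lot change: 0.20 × (1 − 0.42) × 0.54 = 0.06264
  coolant degradation: 0.34 × (1 − 0.25) × 0.69 = 0.17595
  fixture misalignment: 0.10 × (1 − 0.75) × 0.44 = 0.011
  mold flash: 0.36 × (1 − 0.64) × 0.27 = 0.034992
Normalizing constant Z = 0.06264 + 0.17595 + 0.011 + 0.034992 = 0.28458.
P(supplier lot change | evidence) = 0.06264 / 0.28458 ≈ 0.220
P(coolant degradation | evidence) = 0.17595 / 0.28458 ≈ 0.618
P(fixture misalignment | evidence) = 0.011 / 0.28458 ≈ 0.039
P(mold flash | evidence) = 0.034992 / 0.28458 ≈ 0.123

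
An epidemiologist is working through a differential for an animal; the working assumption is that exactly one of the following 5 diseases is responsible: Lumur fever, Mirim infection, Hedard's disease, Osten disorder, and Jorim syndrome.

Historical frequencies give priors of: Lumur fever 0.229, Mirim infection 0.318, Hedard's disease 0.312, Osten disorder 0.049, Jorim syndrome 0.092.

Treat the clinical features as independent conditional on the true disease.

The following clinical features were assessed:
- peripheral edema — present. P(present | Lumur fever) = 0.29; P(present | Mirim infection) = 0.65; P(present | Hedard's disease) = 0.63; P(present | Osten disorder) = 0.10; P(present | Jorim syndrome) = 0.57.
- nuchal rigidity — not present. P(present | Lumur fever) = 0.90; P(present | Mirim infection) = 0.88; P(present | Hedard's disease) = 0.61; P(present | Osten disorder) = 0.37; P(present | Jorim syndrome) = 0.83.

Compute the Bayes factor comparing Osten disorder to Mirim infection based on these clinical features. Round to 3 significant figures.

Joint likelihood of the clinical feature pattern under each hypothesis (using 1 − P(present | H) for each absent clinical feature):
  Osten disorder: 0.10 × (1 − 0.37) = 0.063
  Mirim infection: 0.65 × (1 − 0.88) = 0.078
Bayes factor = 0.063 / 0.078 ≈ 0.808

0.808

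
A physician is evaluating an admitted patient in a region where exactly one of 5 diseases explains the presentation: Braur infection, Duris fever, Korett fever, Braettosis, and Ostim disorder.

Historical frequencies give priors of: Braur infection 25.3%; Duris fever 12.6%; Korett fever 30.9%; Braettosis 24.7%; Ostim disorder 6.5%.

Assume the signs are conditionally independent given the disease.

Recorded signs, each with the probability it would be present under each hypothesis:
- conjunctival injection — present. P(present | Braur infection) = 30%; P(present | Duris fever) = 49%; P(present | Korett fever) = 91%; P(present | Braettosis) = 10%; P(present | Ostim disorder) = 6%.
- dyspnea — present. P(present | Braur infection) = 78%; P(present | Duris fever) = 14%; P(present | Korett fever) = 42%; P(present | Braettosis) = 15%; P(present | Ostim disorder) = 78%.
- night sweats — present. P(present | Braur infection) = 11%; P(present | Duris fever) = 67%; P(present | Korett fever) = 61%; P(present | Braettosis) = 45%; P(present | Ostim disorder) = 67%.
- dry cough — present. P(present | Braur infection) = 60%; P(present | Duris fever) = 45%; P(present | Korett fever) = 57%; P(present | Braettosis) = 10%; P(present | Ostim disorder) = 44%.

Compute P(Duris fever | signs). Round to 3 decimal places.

0.054

Multiply each prior by the joint likelihood of the sign pattern:
  Braur infection: 0.253 × 0.30 × 0.78 × 0.11 × 0.60 = 0.0039073
  Duris fever: 0.126 × 0.49 × 0.14 × 0.67 × 0.45 = 0.002606
  Korett fever: 0.309 × 0.91 × 0.42 × 0.61 × 0.57 = 0.041063
  Braettosis: 0.247 × 0.10 × 0.15 × 0.45 × 0.10 = 0.00016673
  Ostim disorder: 0.065 × 0.06 × 0.78 × 0.67 × 0.44 = 0.00089678
Normalizing constant Z = 0.0039073 + 0.002606 + 0.041063 + 0.00016673 + 0.00089678 = 0.04864.
P(Duris fever | evidence) = 0.002606 / 0.04864 ≈ 0.054.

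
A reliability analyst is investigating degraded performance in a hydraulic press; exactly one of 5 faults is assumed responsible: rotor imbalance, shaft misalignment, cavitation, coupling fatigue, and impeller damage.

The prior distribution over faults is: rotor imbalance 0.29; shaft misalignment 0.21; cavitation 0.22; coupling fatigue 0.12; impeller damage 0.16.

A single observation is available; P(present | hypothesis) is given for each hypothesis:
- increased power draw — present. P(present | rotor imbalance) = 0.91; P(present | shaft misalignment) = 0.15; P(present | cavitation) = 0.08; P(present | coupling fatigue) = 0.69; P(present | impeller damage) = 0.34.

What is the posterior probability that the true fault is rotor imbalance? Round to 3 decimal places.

0.586

By Bayes' rule, the unnormalized weight for each hypothesis is prior × likelihood:
  rotor imbalance: 0.29 × 0.91 = 0.2639
  shaft misalignment: 0.21 × 0.15 = 0.0315
  cavitation: 0.22 × 0.08 = 0.0176
  coupling fatigue: 0.12 × 0.69 = 0.0828
  impeller damage: 0.16 × 0.34 = 0.0544
The unnormalized weights sum to 0.4502.
P(rotor imbalance | evidence) = 0.2639 / 0.4502 ≈ 0.586.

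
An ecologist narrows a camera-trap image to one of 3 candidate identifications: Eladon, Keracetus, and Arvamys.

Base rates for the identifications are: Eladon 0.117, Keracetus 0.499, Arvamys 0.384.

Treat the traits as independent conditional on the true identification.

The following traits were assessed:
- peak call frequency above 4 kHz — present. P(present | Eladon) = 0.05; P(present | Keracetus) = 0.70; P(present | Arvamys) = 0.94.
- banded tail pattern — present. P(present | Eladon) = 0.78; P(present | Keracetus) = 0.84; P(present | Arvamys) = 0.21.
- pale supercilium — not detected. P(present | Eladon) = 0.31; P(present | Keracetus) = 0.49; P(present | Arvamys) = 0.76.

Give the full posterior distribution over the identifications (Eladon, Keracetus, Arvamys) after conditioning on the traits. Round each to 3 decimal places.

0.018, 0.875, 0.106

For each hypothesis, the unnormalized posterior weight is prior × product of the trait likelihoods (using 1 − P(present | H) for each absent trait):
  Eladon: 0.117 × 0.05 × 0.78 × (1 − 0.31) = 0.0031485
  Keracetus: 0.499 × 0.70 × 0.84 × (1 − 0.49) = 0.14964
  Arvamys: 0.384 × 0.94 × 0.21 × (1 − 0.76) = 0.018192
Normalizing constant Z = 0.0031485 + 0.14964 + 0.018192 = 0.17098.
P(Eladon | evidence) = 0.0031485 / 0.17098 ≈ 0.018
P(Keracetus | evidence) = 0.14964 / 0.17098 ≈ 0.875
P(Arvamys | evidence) = 0.018192 / 0.17098 ≈ 0.106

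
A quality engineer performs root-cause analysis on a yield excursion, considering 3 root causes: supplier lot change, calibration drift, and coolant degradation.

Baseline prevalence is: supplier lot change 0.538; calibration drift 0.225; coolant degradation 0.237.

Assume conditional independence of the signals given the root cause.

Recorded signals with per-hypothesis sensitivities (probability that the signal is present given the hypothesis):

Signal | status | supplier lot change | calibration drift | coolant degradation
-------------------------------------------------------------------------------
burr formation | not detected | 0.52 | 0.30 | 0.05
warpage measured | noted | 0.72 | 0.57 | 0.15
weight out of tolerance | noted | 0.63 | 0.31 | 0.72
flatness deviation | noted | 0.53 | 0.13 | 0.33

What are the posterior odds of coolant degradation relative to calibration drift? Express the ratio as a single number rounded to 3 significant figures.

2.22

Unnormalized posterior weight (prior times the signal likelihoods) for each of the two hypotheses (using 1 − P(present | H) for each absent signal):
  coolant degradation: 0.237 × (1 − 0.05) × 0.15 × 0.72 × 0.33 = 0.0080243
  calibration drift: 0.225 × (1 − 0.30) × 0.57 × 0.31 × 0.13 = 0.0036179
Odds(coolant degradation : calibration drift) = 0.0080243 / 0.0036179 ≈ 2.22.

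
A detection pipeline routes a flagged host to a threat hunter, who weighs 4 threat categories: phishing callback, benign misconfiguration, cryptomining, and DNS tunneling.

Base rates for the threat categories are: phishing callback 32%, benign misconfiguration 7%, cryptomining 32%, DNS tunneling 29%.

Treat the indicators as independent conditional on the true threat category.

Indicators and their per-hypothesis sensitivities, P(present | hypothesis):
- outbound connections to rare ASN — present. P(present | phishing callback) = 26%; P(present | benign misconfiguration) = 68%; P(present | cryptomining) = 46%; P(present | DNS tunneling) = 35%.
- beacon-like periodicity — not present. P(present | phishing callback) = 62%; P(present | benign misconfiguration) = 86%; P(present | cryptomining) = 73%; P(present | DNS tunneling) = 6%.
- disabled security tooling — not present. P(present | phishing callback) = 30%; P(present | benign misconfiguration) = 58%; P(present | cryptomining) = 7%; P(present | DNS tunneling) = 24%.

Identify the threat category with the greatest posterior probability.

DNS tunneling

By Bayes' rule with conditional independence, the unnormalized weight for each hypothesis is prior × ∏ likelihoods (using 1 − P(present | H) for each absent indicator):
  phishing callback: 0.32 × 0.26 × (1 − 0.62) × (1 − 0.30) = 0.022131
  benign misconfiguration: 0.07 × 0.68 × (1 − 0.86) × (1 − 0.58) = 0.0027989
  cryptomining: 0.32 × 0.46 × (1 − 0.73) × (1 − 0.07) = 0.036962
  DNS tunneling: 0.29 × 0.35 × (1 − 0.06) × (1 − 0.24) = 0.072512
Marginal likelihood of the evidence = 0.1344.
P(phishing callback | evidence) ≈ 0.022131 / 0.1344 ≈ 0.165
P(benign misconfiguration | evidence) ≈ 0.0027989 / 0.1344 ≈ 0.021
P(cryptomining | evidence) ≈ 0.036962 / 0.1344 ≈ 0.275
P(DNS tunneling | evidence) ≈ 0.072512 / 0.1344 ≈ 0.540
The largest is 0.540, so DNS tunneling is most probable.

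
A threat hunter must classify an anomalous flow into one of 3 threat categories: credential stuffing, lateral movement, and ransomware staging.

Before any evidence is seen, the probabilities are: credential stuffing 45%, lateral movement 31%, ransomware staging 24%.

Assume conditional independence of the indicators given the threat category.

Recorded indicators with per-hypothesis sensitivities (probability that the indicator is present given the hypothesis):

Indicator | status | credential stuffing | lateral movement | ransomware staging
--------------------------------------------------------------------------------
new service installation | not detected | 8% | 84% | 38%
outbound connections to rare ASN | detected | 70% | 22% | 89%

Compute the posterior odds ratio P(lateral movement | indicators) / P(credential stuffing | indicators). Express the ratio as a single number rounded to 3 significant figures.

Unnormalized posterior weight (prior times the indicator likelihoods) for each of the two hypotheses (using 1 − P(present | H) for each absent indicator):
  lateral movement: 0.31 × (1 − 0.84) × 0.22 = 0.010912
  credential stuffing: 0.45 × (1 − 0.08) × 0.70 = 0.2898
Odds(lateral movement : credential stuffing) = 0.010912 / 0.2898 ≈ 0.0377.

0.0377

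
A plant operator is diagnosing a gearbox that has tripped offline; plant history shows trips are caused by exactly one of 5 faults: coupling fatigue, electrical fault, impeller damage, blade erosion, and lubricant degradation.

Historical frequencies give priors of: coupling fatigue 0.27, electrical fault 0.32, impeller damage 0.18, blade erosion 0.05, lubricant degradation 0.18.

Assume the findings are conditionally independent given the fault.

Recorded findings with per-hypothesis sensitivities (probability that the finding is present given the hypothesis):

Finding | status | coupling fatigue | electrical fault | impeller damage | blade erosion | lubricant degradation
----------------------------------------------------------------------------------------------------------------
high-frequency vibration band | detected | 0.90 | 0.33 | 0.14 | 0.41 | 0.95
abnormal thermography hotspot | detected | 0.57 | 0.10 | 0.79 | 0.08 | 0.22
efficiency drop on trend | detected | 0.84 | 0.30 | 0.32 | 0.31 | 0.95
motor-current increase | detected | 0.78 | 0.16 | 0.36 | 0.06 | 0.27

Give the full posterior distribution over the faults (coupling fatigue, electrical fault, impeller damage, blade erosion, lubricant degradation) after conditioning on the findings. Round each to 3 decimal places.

For each hypothesis, the unnormalized posterior weight is prior × product of the finding likelihoods:
  coupling fatigue: 0.27 × 0.90 × 0.57 × 0.84 × 0.78 = 0.090752
  electrical fault: 0.32 × 0.33 × 0.10 × 0.30 × 0.16 = 0.00050688
  impeller damage: 0.18 × 0.14 × 0.79 × 0.32 × 0.36 = 0.0022934
  blade erosion: 0.05 × 0.41 × 0.08 × 0.31 × 0.06 = 3.0504e-05
  lubricant degradation: 0.18 × 0.95 × 0.22 × 0.95 × 0.27 = 0.0096495
The unnormalized weights sum to 0.10323.
P(coupling fatigue | evidence) = 0.090752 / 0.10323 ≈ 0.879
P(electrical fault | evidence) = 0.00050688 / 0.10323 ≈ 0.005
P(impeller damage | evidence) = 0.0022934 / 0.10323 ≈ 0.022
P(blade erosion | evidence) = 3.0504e-05 / 0.10323 ≈ 0.000
P(lubricant degradation | evidence) = 0.0096495 / 0.10323 ≈ 0.093

0.879, 0.005, 0.022, 0.000, 0.093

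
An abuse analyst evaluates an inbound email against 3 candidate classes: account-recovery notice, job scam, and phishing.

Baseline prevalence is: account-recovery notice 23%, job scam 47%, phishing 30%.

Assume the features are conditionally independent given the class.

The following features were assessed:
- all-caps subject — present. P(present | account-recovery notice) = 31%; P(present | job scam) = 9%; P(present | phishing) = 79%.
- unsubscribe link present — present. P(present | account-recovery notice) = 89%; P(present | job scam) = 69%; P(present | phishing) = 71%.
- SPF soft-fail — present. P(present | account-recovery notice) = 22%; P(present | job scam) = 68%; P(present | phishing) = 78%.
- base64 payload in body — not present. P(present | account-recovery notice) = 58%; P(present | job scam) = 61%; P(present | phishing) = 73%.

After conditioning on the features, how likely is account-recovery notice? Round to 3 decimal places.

0.120

By Bayes' rule with conditional independence, the unnormalized weight for each hypothesis is prior × ∏ likelihoods (using 1 − P(present | H) for each absent feature):
  account-recovery notice: 0.23 × 0.31 × 0.89 × 0.22 × (1 − 0.58) = 0.0058634
  job scam: 0.47 × 0.09 × 0.69 × 0.68 × (1 − 0.61) = 0.0077404
  phishing: 0.30 × 0.79 × 0.71 × 0.78 × (1 − 0.73) = 0.035438
Marginal likelihood of the evidence = 0.049041.
P(account-recovery notice | evidence) = 0.0058634 / 0.049041 ≈ 0.120.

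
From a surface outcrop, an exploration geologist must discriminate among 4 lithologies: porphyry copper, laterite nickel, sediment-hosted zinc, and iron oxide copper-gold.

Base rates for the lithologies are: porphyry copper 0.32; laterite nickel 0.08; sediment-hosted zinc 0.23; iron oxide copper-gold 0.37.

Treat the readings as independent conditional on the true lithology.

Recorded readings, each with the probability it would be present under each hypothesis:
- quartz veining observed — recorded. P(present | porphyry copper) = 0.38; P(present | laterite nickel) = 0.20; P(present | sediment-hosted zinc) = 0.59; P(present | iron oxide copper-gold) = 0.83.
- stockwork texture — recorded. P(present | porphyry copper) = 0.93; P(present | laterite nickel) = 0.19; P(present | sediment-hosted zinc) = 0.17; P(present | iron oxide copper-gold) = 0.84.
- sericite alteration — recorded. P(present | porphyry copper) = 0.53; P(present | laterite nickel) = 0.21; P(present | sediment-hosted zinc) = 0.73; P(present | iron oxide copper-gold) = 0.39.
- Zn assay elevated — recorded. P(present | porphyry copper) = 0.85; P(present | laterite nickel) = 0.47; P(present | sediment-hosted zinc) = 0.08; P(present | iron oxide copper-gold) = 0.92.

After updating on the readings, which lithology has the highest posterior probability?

iron oxide copper-gold

For each hypothesis, the unnormalized posterior weight is prior × product of the reading likelihoods:
  porphyry copper: 0.32 × 0.38 × 0.93 × 0.53 × 0.85 = 0.050946
  laterite nickel: 0.08 × 0.20 × 0.19 × 0.21 × 0.47 = 0.00030005
  sediment-hosted zinc: 0.23 × 0.59 × 0.17 × 0.73 × 0.08 = 0.0013472
  iron oxide copper-gold: 0.37 × 0.83 × 0.84 × 0.39 × 0.92 = 0.092557
Normalizing constant Z = 0.050946 + 0.00030005 + 0.0013472 + 0.092557 = 0.14515.
P(porphyry copper | evidence) ≈ 0.050946 / 0.14515 ≈ 0.351
P(laterite nickel | evidence) ≈ 0.00030005 / 0.14515 ≈ 0.002
P(sediment-hosted zinc | evidence) ≈ 0.0013472 / 0.14515 ≈ 0.009
P(iron oxide copper-gold | evidence) ≈ 0.092557 / 0.14515 ≈ 0.638
The largest is 0.638, so iron oxide copper-gold is most probable.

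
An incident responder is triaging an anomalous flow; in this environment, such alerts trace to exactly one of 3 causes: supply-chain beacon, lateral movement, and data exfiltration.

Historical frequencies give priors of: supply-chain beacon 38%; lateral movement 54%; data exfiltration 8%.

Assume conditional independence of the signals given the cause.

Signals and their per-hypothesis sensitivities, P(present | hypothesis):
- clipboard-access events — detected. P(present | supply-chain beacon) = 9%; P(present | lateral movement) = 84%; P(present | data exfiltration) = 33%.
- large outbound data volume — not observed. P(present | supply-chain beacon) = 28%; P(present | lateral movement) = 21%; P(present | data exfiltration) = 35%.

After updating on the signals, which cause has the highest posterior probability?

lateral movement

For each hypothesis, the unnormalized posterior weight is prior × product of the signal likelihoods (using 1 − P(present | H) for each absent signal):
  supply-chain beacon: 0.38 × 0.09 × (1 − 0.28) = 0.024624
  lateral movement: 0.54 × 0.84 × (1 − 0.21) = 0.35834
  data exfiltration: 0.08 × 0.33 × (1 − 0.35) = 0.01716
Normalizing constant Z = 0.024624 + 0.35834 + 0.01716 = 0.40013.
P(supply-chain beacon | evidence) ≈ 0.024624 / 0.40013 ≈ 0.062
P(lateral movement | evidence) ≈ 0.35834 / 0.40013 ≈ 0.896
P(data exfiltration | evidence) ≈ 0.01716 / 0.40013 ≈ 0.043
The largest is 0.896, so lateral movement is most probable.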